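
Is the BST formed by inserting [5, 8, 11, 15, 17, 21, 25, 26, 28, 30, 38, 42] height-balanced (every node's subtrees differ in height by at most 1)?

Tree (level-order array): [5, None, 8, None, 11, None, 15, None, 17, None, 21, None, 25, None, 26, None, 28, None, 30, None, 38, None, 42]
Definition: a tree is height-balanced if, at every node, |h(left) - h(right)| <= 1 (empty subtree has height -1).
Bottom-up per-node check:
  node 42: h_left=-1, h_right=-1, diff=0 [OK], height=0
  node 38: h_left=-1, h_right=0, diff=1 [OK], height=1
  node 30: h_left=-1, h_right=1, diff=2 [FAIL (|-1-1|=2 > 1)], height=2
  node 28: h_left=-1, h_right=2, diff=3 [FAIL (|-1-2|=3 > 1)], height=3
  node 26: h_left=-1, h_right=3, diff=4 [FAIL (|-1-3|=4 > 1)], height=4
  node 25: h_left=-1, h_right=4, diff=5 [FAIL (|-1-4|=5 > 1)], height=5
  node 21: h_left=-1, h_right=5, diff=6 [FAIL (|-1-5|=6 > 1)], height=6
  node 17: h_left=-1, h_right=6, diff=7 [FAIL (|-1-6|=7 > 1)], height=7
  node 15: h_left=-1, h_right=7, diff=8 [FAIL (|-1-7|=8 > 1)], height=8
  node 11: h_left=-1, h_right=8, diff=9 [FAIL (|-1-8|=9 > 1)], height=9
  node 8: h_left=-1, h_right=9, diff=10 [FAIL (|-1-9|=10 > 1)], height=10
  node 5: h_left=-1, h_right=10, diff=11 [FAIL (|-1-10|=11 > 1)], height=11
Node 30 violates the condition: |-1 - 1| = 2 > 1.
Result: Not balanced


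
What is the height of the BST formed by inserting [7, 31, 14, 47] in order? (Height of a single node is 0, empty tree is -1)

Insertion order: [7, 31, 14, 47]
Tree (level-order array): [7, None, 31, 14, 47]
Compute height bottom-up (empty subtree = -1):
  height(14) = 1 + max(-1, -1) = 0
  height(47) = 1 + max(-1, -1) = 0
  height(31) = 1 + max(0, 0) = 1
  height(7) = 1 + max(-1, 1) = 2
Height = 2


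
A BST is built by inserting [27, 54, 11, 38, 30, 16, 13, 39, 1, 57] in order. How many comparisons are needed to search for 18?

Search path for 18: 27 -> 11 -> 16
Found: False
Comparisons: 3


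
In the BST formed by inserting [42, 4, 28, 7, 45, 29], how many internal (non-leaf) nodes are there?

Tree built from: [42, 4, 28, 7, 45, 29]
Tree (level-order array): [42, 4, 45, None, 28, None, None, 7, 29]
Rule: An internal node has at least one child.
Per-node child counts:
  node 42: 2 child(ren)
  node 4: 1 child(ren)
  node 28: 2 child(ren)
  node 7: 0 child(ren)
  node 29: 0 child(ren)
  node 45: 0 child(ren)
Matching nodes: [42, 4, 28]
Count of internal (non-leaf) nodes: 3


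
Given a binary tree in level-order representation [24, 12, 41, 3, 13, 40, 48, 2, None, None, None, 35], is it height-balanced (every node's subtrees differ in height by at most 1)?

Tree (level-order array): [24, 12, 41, 3, 13, 40, 48, 2, None, None, None, 35]
Definition: a tree is height-balanced if, at every node, |h(left) - h(right)| <= 1 (empty subtree has height -1).
Bottom-up per-node check:
  node 2: h_left=-1, h_right=-1, diff=0 [OK], height=0
  node 3: h_left=0, h_right=-1, diff=1 [OK], height=1
  node 13: h_left=-1, h_right=-1, diff=0 [OK], height=0
  node 12: h_left=1, h_right=0, diff=1 [OK], height=2
  node 35: h_left=-1, h_right=-1, diff=0 [OK], height=0
  node 40: h_left=0, h_right=-1, diff=1 [OK], height=1
  node 48: h_left=-1, h_right=-1, diff=0 [OK], height=0
  node 41: h_left=1, h_right=0, diff=1 [OK], height=2
  node 24: h_left=2, h_right=2, diff=0 [OK], height=3
All nodes satisfy the balance condition.
Result: Balanced


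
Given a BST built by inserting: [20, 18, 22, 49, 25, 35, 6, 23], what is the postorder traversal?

Tree insertion order: [20, 18, 22, 49, 25, 35, 6, 23]
Tree (level-order array): [20, 18, 22, 6, None, None, 49, None, None, 25, None, 23, 35]
Postorder traversal: [6, 18, 23, 35, 25, 49, 22, 20]


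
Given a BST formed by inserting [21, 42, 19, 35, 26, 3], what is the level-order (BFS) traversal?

Tree insertion order: [21, 42, 19, 35, 26, 3]
Tree (level-order array): [21, 19, 42, 3, None, 35, None, None, None, 26]
BFS from the root, enqueuing left then right child of each popped node:
  queue [21] -> pop 21, enqueue [19, 42], visited so far: [21]
  queue [19, 42] -> pop 19, enqueue [3], visited so far: [21, 19]
  queue [42, 3] -> pop 42, enqueue [35], visited so far: [21, 19, 42]
  queue [3, 35] -> pop 3, enqueue [none], visited so far: [21, 19, 42, 3]
  queue [35] -> pop 35, enqueue [26], visited so far: [21, 19, 42, 3, 35]
  queue [26] -> pop 26, enqueue [none], visited so far: [21, 19, 42, 3, 35, 26]
Result: [21, 19, 42, 3, 35, 26]


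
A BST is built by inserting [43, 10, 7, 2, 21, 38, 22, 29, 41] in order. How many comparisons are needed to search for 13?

Search path for 13: 43 -> 10 -> 21
Found: False
Comparisons: 3


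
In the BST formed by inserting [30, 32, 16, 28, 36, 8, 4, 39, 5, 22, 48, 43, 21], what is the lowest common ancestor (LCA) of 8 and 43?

Tree insertion order: [30, 32, 16, 28, 36, 8, 4, 39, 5, 22, 48, 43, 21]
Tree (level-order array): [30, 16, 32, 8, 28, None, 36, 4, None, 22, None, None, 39, None, 5, 21, None, None, 48, None, None, None, None, 43]
In a BST, the LCA of p=8, q=43 is the first node v on the
root-to-leaf path with p <= v <= q (go left if both < v, right if both > v).
Walk from root:
  at 30: 8 <= 30 <= 43, this is the LCA
LCA = 30


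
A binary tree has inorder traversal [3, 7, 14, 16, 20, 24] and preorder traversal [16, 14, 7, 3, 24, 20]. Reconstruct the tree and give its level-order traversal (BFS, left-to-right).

Inorder:  [3, 7, 14, 16, 20, 24]
Preorder: [16, 14, 7, 3, 24, 20]
Algorithm: preorder visits root first, so consume preorder in order;
for each root, split the current inorder slice at that value into
left-subtree inorder and right-subtree inorder, then recurse.
Recursive splits:
  root=16; inorder splits into left=[3, 7, 14], right=[20, 24]
  root=14; inorder splits into left=[3, 7], right=[]
  root=7; inorder splits into left=[3], right=[]
  root=3; inorder splits into left=[], right=[]
  root=24; inorder splits into left=[20], right=[]
  root=20; inorder splits into left=[], right=[]
Reconstructed level-order: [16, 14, 24, 7, 20, 3]


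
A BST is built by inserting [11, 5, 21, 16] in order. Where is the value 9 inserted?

Starting tree (level order): [11, 5, 21, None, None, 16]
Insertion path: 11 -> 5
Result: insert 9 as right child of 5
Final tree (level order): [11, 5, 21, None, 9, 16]


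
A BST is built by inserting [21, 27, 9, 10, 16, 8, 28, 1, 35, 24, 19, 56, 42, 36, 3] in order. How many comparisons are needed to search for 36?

Search path for 36: 21 -> 27 -> 28 -> 35 -> 56 -> 42 -> 36
Found: True
Comparisons: 7


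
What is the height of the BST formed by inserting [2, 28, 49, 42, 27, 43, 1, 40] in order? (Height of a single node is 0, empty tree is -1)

Insertion order: [2, 28, 49, 42, 27, 43, 1, 40]
Tree (level-order array): [2, 1, 28, None, None, 27, 49, None, None, 42, None, 40, 43]
Compute height bottom-up (empty subtree = -1):
  height(1) = 1 + max(-1, -1) = 0
  height(27) = 1 + max(-1, -1) = 0
  height(40) = 1 + max(-1, -1) = 0
  height(43) = 1 + max(-1, -1) = 0
  height(42) = 1 + max(0, 0) = 1
  height(49) = 1 + max(1, -1) = 2
  height(28) = 1 + max(0, 2) = 3
  height(2) = 1 + max(0, 3) = 4
Height = 4


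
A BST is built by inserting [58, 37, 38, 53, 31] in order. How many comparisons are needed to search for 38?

Search path for 38: 58 -> 37 -> 38
Found: True
Comparisons: 3


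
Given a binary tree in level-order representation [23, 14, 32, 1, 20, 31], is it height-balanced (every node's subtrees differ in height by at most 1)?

Tree (level-order array): [23, 14, 32, 1, 20, 31]
Definition: a tree is height-balanced if, at every node, |h(left) - h(right)| <= 1 (empty subtree has height -1).
Bottom-up per-node check:
  node 1: h_left=-1, h_right=-1, diff=0 [OK], height=0
  node 20: h_left=-1, h_right=-1, diff=0 [OK], height=0
  node 14: h_left=0, h_right=0, diff=0 [OK], height=1
  node 31: h_left=-1, h_right=-1, diff=0 [OK], height=0
  node 32: h_left=0, h_right=-1, diff=1 [OK], height=1
  node 23: h_left=1, h_right=1, diff=0 [OK], height=2
All nodes satisfy the balance condition.
Result: Balanced


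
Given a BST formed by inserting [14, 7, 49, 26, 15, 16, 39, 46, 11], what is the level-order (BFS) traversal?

Tree insertion order: [14, 7, 49, 26, 15, 16, 39, 46, 11]
Tree (level-order array): [14, 7, 49, None, 11, 26, None, None, None, 15, 39, None, 16, None, 46]
BFS from the root, enqueuing left then right child of each popped node:
  queue [14] -> pop 14, enqueue [7, 49], visited so far: [14]
  queue [7, 49] -> pop 7, enqueue [11], visited so far: [14, 7]
  queue [49, 11] -> pop 49, enqueue [26], visited so far: [14, 7, 49]
  queue [11, 26] -> pop 11, enqueue [none], visited so far: [14, 7, 49, 11]
  queue [26] -> pop 26, enqueue [15, 39], visited so far: [14, 7, 49, 11, 26]
  queue [15, 39] -> pop 15, enqueue [16], visited so far: [14, 7, 49, 11, 26, 15]
  queue [39, 16] -> pop 39, enqueue [46], visited so far: [14, 7, 49, 11, 26, 15, 39]
  queue [16, 46] -> pop 16, enqueue [none], visited so far: [14, 7, 49, 11, 26, 15, 39, 16]
  queue [46] -> pop 46, enqueue [none], visited so far: [14, 7, 49, 11, 26, 15, 39, 16, 46]
Result: [14, 7, 49, 11, 26, 15, 39, 16, 46]


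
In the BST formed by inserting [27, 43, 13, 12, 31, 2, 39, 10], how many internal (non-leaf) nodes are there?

Tree built from: [27, 43, 13, 12, 31, 2, 39, 10]
Tree (level-order array): [27, 13, 43, 12, None, 31, None, 2, None, None, 39, None, 10]
Rule: An internal node has at least one child.
Per-node child counts:
  node 27: 2 child(ren)
  node 13: 1 child(ren)
  node 12: 1 child(ren)
  node 2: 1 child(ren)
  node 10: 0 child(ren)
  node 43: 1 child(ren)
  node 31: 1 child(ren)
  node 39: 0 child(ren)
Matching nodes: [27, 13, 12, 2, 43, 31]
Count of internal (non-leaf) nodes: 6


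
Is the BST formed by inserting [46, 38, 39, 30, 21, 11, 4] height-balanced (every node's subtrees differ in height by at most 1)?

Tree (level-order array): [46, 38, None, 30, 39, 21, None, None, None, 11, None, 4]
Definition: a tree is height-balanced if, at every node, |h(left) - h(right)| <= 1 (empty subtree has height -1).
Bottom-up per-node check:
  node 4: h_left=-1, h_right=-1, diff=0 [OK], height=0
  node 11: h_left=0, h_right=-1, diff=1 [OK], height=1
  node 21: h_left=1, h_right=-1, diff=2 [FAIL (|1--1|=2 > 1)], height=2
  node 30: h_left=2, h_right=-1, diff=3 [FAIL (|2--1|=3 > 1)], height=3
  node 39: h_left=-1, h_right=-1, diff=0 [OK], height=0
  node 38: h_left=3, h_right=0, diff=3 [FAIL (|3-0|=3 > 1)], height=4
  node 46: h_left=4, h_right=-1, diff=5 [FAIL (|4--1|=5 > 1)], height=5
Node 21 violates the condition: |1 - -1| = 2 > 1.
Result: Not balanced


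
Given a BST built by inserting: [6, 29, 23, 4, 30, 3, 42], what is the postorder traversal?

Tree insertion order: [6, 29, 23, 4, 30, 3, 42]
Tree (level-order array): [6, 4, 29, 3, None, 23, 30, None, None, None, None, None, 42]
Postorder traversal: [3, 4, 23, 42, 30, 29, 6]


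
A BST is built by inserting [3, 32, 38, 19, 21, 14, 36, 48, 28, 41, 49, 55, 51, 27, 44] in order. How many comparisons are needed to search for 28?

Search path for 28: 3 -> 32 -> 19 -> 21 -> 28
Found: True
Comparisons: 5


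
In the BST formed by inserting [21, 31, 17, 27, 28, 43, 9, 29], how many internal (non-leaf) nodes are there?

Tree built from: [21, 31, 17, 27, 28, 43, 9, 29]
Tree (level-order array): [21, 17, 31, 9, None, 27, 43, None, None, None, 28, None, None, None, 29]
Rule: An internal node has at least one child.
Per-node child counts:
  node 21: 2 child(ren)
  node 17: 1 child(ren)
  node 9: 0 child(ren)
  node 31: 2 child(ren)
  node 27: 1 child(ren)
  node 28: 1 child(ren)
  node 29: 0 child(ren)
  node 43: 0 child(ren)
Matching nodes: [21, 17, 31, 27, 28]
Count of internal (non-leaf) nodes: 5


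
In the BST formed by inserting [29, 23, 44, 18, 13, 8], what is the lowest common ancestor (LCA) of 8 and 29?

Tree insertion order: [29, 23, 44, 18, 13, 8]
Tree (level-order array): [29, 23, 44, 18, None, None, None, 13, None, 8]
In a BST, the LCA of p=8, q=29 is the first node v on the
root-to-leaf path with p <= v <= q (go left if both < v, right if both > v).
Walk from root:
  at 29: 8 <= 29 <= 29, this is the LCA
LCA = 29


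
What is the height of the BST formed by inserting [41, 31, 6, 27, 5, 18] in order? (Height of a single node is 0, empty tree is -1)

Insertion order: [41, 31, 6, 27, 5, 18]
Tree (level-order array): [41, 31, None, 6, None, 5, 27, None, None, 18]
Compute height bottom-up (empty subtree = -1):
  height(5) = 1 + max(-1, -1) = 0
  height(18) = 1 + max(-1, -1) = 0
  height(27) = 1 + max(0, -1) = 1
  height(6) = 1 + max(0, 1) = 2
  height(31) = 1 + max(2, -1) = 3
  height(41) = 1 + max(3, -1) = 4
Height = 4


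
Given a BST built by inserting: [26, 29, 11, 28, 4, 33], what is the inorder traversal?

Tree insertion order: [26, 29, 11, 28, 4, 33]
Tree (level-order array): [26, 11, 29, 4, None, 28, 33]
Inorder traversal: [4, 11, 26, 28, 29, 33]


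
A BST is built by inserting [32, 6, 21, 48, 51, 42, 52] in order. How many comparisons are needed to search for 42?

Search path for 42: 32 -> 48 -> 42
Found: True
Comparisons: 3


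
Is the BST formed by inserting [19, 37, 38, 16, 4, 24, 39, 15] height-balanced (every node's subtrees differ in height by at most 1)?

Tree (level-order array): [19, 16, 37, 4, None, 24, 38, None, 15, None, None, None, 39]
Definition: a tree is height-balanced if, at every node, |h(left) - h(right)| <= 1 (empty subtree has height -1).
Bottom-up per-node check:
  node 15: h_left=-1, h_right=-1, diff=0 [OK], height=0
  node 4: h_left=-1, h_right=0, diff=1 [OK], height=1
  node 16: h_left=1, h_right=-1, diff=2 [FAIL (|1--1|=2 > 1)], height=2
  node 24: h_left=-1, h_right=-1, diff=0 [OK], height=0
  node 39: h_left=-1, h_right=-1, diff=0 [OK], height=0
  node 38: h_left=-1, h_right=0, diff=1 [OK], height=1
  node 37: h_left=0, h_right=1, diff=1 [OK], height=2
  node 19: h_left=2, h_right=2, diff=0 [OK], height=3
Node 16 violates the condition: |1 - -1| = 2 > 1.
Result: Not balanced


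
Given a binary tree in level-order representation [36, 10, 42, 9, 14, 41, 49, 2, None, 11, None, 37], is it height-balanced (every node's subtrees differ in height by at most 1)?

Tree (level-order array): [36, 10, 42, 9, 14, 41, 49, 2, None, 11, None, 37]
Definition: a tree is height-balanced if, at every node, |h(left) - h(right)| <= 1 (empty subtree has height -1).
Bottom-up per-node check:
  node 2: h_left=-1, h_right=-1, diff=0 [OK], height=0
  node 9: h_left=0, h_right=-1, diff=1 [OK], height=1
  node 11: h_left=-1, h_right=-1, diff=0 [OK], height=0
  node 14: h_left=0, h_right=-1, diff=1 [OK], height=1
  node 10: h_left=1, h_right=1, diff=0 [OK], height=2
  node 37: h_left=-1, h_right=-1, diff=0 [OK], height=0
  node 41: h_left=0, h_right=-1, diff=1 [OK], height=1
  node 49: h_left=-1, h_right=-1, diff=0 [OK], height=0
  node 42: h_left=1, h_right=0, diff=1 [OK], height=2
  node 36: h_left=2, h_right=2, diff=0 [OK], height=3
All nodes satisfy the balance condition.
Result: Balanced


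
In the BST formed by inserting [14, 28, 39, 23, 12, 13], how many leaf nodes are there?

Tree built from: [14, 28, 39, 23, 12, 13]
Tree (level-order array): [14, 12, 28, None, 13, 23, 39]
Rule: A leaf has 0 children.
Per-node child counts:
  node 14: 2 child(ren)
  node 12: 1 child(ren)
  node 13: 0 child(ren)
  node 28: 2 child(ren)
  node 23: 0 child(ren)
  node 39: 0 child(ren)
Matching nodes: [13, 23, 39]
Count of leaf nodes: 3


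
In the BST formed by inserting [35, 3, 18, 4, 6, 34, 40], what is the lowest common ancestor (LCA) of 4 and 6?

Tree insertion order: [35, 3, 18, 4, 6, 34, 40]
Tree (level-order array): [35, 3, 40, None, 18, None, None, 4, 34, None, 6]
In a BST, the LCA of p=4, q=6 is the first node v on the
root-to-leaf path with p <= v <= q (go left if both < v, right if both > v).
Walk from root:
  at 35: both 4 and 6 < 35, go left
  at 3: both 4 and 6 > 3, go right
  at 18: both 4 and 6 < 18, go left
  at 4: 4 <= 4 <= 6, this is the LCA
LCA = 4


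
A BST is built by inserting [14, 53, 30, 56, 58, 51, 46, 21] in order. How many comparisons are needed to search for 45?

Search path for 45: 14 -> 53 -> 30 -> 51 -> 46
Found: False
Comparisons: 5


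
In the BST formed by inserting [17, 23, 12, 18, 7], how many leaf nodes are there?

Tree built from: [17, 23, 12, 18, 7]
Tree (level-order array): [17, 12, 23, 7, None, 18]
Rule: A leaf has 0 children.
Per-node child counts:
  node 17: 2 child(ren)
  node 12: 1 child(ren)
  node 7: 0 child(ren)
  node 23: 1 child(ren)
  node 18: 0 child(ren)
Matching nodes: [7, 18]
Count of leaf nodes: 2


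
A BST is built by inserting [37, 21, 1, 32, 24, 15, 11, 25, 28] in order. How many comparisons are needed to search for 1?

Search path for 1: 37 -> 21 -> 1
Found: True
Comparisons: 3


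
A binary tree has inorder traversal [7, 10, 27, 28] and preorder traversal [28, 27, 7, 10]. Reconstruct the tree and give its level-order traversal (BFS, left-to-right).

Inorder:  [7, 10, 27, 28]
Preorder: [28, 27, 7, 10]
Algorithm: preorder visits root first, so consume preorder in order;
for each root, split the current inorder slice at that value into
left-subtree inorder and right-subtree inorder, then recurse.
Recursive splits:
  root=28; inorder splits into left=[7, 10, 27], right=[]
  root=27; inorder splits into left=[7, 10], right=[]
  root=7; inorder splits into left=[], right=[10]
  root=10; inorder splits into left=[], right=[]
Reconstructed level-order: [28, 27, 7, 10]


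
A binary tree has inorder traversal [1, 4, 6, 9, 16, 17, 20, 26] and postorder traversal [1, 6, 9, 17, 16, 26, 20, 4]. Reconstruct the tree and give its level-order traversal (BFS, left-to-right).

Inorder:   [1, 4, 6, 9, 16, 17, 20, 26]
Postorder: [1, 6, 9, 17, 16, 26, 20, 4]
Algorithm: postorder visits root last, so walk postorder right-to-left;
each value is the root of the current inorder slice — split it at that
value, recurse on the right subtree first, then the left.
Recursive splits:
  root=4; inorder splits into left=[1], right=[6, 9, 16, 17, 20, 26]
  root=20; inorder splits into left=[6, 9, 16, 17], right=[26]
  root=26; inorder splits into left=[], right=[]
  root=16; inorder splits into left=[6, 9], right=[17]
  root=17; inorder splits into left=[], right=[]
  root=9; inorder splits into left=[6], right=[]
  root=6; inorder splits into left=[], right=[]
  root=1; inorder splits into left=[], right=[]
Reconstructed level-order: [4, 1, 20, 16, 26, 9, 17, 6]


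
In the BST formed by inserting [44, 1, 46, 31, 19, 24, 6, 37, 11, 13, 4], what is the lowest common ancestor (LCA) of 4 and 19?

Tree insertion order: [44, 1, 46, 31, 19, 24, 6, 37, 11, 13, 4]
Tree (level-order array): [44, 1, 46, None, 31, None, None, 19, 37, 6, 24, None, None, 4, 11, None, None, None, None, None, 13]
In a BST, the LCA of p=4, q=19 is the first node v on the
root-to-leaf path with p <= v <= q (go left if both < v, right if both > v).
Walk from root:
  at 44: both 4 and 19 < 44, go left
  at 1: both 4 and 19 > 1, go right
  at 31: both 4 and 19 < 31, go left
  at 19: 4 <= 19 <= 19, this is the LCA
LCA = 19


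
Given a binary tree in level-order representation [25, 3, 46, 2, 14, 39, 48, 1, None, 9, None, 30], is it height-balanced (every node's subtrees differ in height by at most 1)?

Tree (level-order array): [25, 3, 46, 2, 14, 39, 48, 1, None, 9, None, 30]
Definition: a tree is height-balanced if, at every node, |h(left) - h(right)| <= 1 (empty subtree has height -1).
Bottom-up per-node check:
  node 1: h_left=-1, h_right=-1, diff=0 [OK], height=0
  node 2: h_left=0, h_right=-1, diff=1 [OK], height=1
  node 9: h_left=-1, h_right=-1, diff=0 [OK], height=0
  node 14: h_left=0, h_right=-1, diff=1 [OK], height=1
  node 3: h_left=1, h_right=1, diff=0 [OK], height=2
  node 30: h_left=-1, h_right=-1, diff=0 [OK], height=0
  node 39: h_left=0, h_right=-1, diff=1 [OK], height=1
  node 48: h_left=-1, h_right=-1, diff=0 [OK], height=0
  node 46: h_left=1, h_right=0, diff=1 [OK], height=2
  node 25: h_left=2, h_right=2, diff=0 [OK], height=3
All nodes satisfy the balance condition.
Result: Balanced


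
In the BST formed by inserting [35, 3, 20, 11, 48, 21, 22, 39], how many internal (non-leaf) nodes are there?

Tree built from: [35, 3, 20, 11, 48, 21, 22, 39]
Tree (level-order array): [35, 3, 48, None, 20, 39, None, 11, 21, None, None, None, None, None, 22]
Rule: An internal node has at least one child.
Per-node child counts:
  node 35: 2 child(ren)
  node 3: 1 child(ren)
  node 20: 2 child(ren)
  node 11: 0 child(ren)
  node 21: 1 child(ren)
  node 22: 0 child(ren)
  node 48: 1 child(ren)
  node 39: 0 child(ren)
Matching nodes: [35, 3, 20, 21, 48]
Count of internal (non-leaf) nodes: 5


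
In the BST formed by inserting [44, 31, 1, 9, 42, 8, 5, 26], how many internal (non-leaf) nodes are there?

Tree built from: [44, 31, 1, 9, 42, 8, 5, 26]
Tree (level-order array): [44, 31, None, 1, 42, None, 9, None, None, 8, 26, 5]
Rule: An internal node has at least one child.
Per-node child counts:
  node 44: 1 child(ren)
  node 31: 2 child(ren)
  node 1: 1 child(ren)
  node 9: 2 child(ren)
  node 8: 1 child(ren)
  node 5: 0 child(ren)
  node 26: 0 child(ren)
  node 42: 0 child(ren)
Matching nodes: [44, 31, 1, 9, 8]
Count of internal (non-leaf) nodes: 5


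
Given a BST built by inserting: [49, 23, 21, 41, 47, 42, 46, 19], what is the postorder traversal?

Tree insertion order: [49, 23, 21, 41, 47, 42, 46, 19]
Tree (level-order array): [49, 23, None, 21, 41, 19, None, None, 47, None, None, 42, None, None, 46]
Postorder traversal: [19, 21, 46, 42, 47, 41, 23, 49]


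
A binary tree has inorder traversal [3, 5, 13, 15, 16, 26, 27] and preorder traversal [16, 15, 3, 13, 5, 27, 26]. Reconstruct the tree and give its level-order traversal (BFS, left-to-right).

Inorder:  [3, 5, 13, 15, 16, 26, 27]
Preorder: [16, 15, 3, 13, 5, 27, 26]
Algorithm: preorder visits root first, so consume preorder in order;
for each root, split the current inorder slice at that value into
left-subtree inorder and right-subtree inorder, then recurse.
Recursive splits:
  root=16; inorder splits into left=[3, 5, 13, 15], right=[26, 27]
  root=15; inorder splits into left=[3, 5, 13], right=[]
  root=3; inorder splits into left=[], right=[5, 13]
  root=13; inorder splits into left=[5], right=[]
  root=5; inorder splits into left=[], right=[]
  root=27; inorder splits into left=[26], right=[]
  root=26; inorder splits into left=[], right=[]
Reconstructed level-order: [16, 15, 27, 3, 26, 13, 5]


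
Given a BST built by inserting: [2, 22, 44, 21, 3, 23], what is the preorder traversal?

Tree insertion order: [2, 22, 44, 21, 3, 23]
Tree (level-order array): [2, None, 22, 21, 44, 3, None, 23]
Preorder traversal: [2, 22, 21, 3, 44, 23]


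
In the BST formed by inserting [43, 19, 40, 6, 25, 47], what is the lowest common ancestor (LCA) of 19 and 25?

Tree insertion order: [43, 19, 40, 6, 25, 47]
Tree (level-order array): [43, 19, 47, 6, 40, None, None, None, None, 25]
In a BST, the LCA of p=19, q=25 is the first node v on the
root-to-leaf path with p <= v <= q (go left if both < v, right if both > v).
Walk from root:
  at 43: both 19 and 25 < 43, go left
  at 19: 19 <= 19 <= 25, this is the LCA
LCA = 19


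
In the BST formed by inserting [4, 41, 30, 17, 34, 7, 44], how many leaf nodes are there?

Tree built from: [4, 41, 30, 17, 34, 7, 44]
Tree (level-order array): [4, None, 41, 30, 44, 17, 34, None, None, 7]
Rule: A leaf has 0 children.
Per-node child counts:
  node 4: 1 child(ren)
  node 41: 2 child(ren)
  node 30: 2 child(ren)
  node 17: 1 child(ren)
  node 7: 0 child(ren)
  node 34: 0 child(ren)
  node 44: 0 child(ren)
Matching nodes: [7, 34, 44]
Count of leaf nodes: 3


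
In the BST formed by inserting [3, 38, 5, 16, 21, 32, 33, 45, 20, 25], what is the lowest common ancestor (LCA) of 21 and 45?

Tree insertion order: [3, 38, 5, 16, 21, 32, 33, 45, 20, 25]
Tree (level-order array): [3, None, 38, 5, 45, None, 16, None, None, None, 21, 20, 32, None, None, 25, 33]
In a BST, the LCA of p=21, q=45 is the first node v on the
root-to-leaf path with p <= v <= q (go left if both < v, right if both > v).
Walk from root:
  at 3: both 21 and 45 > 3, go right
  at 38: 21 <= 38 <= 45, this is the LCA
LCA = 38


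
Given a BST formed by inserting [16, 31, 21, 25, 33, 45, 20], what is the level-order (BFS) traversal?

Tree insertion order: [16, 31, 21, 25, 33, 45, 20]
Tree (level-order array): [16, None, 31, 21, 33, 20, 25, None, 45]
BFS from the root, enqueuing left then right child of each popped node:
  queue [16] -> pop 16, enqueue [31], visited so far: [16]
  queue [31] -> pop 31, enqueue [21, 33], visited so far: [16, 31]
  queue [21, 33] -> pop 21, enqueue [20, 25], visited so far: [16, 31, 21]
  queue [33, 20, 25] -> pop 33, enqueue [45], visited so far: [16, 31, 21, 33]
  queue [20, 25, 45] -> pop 20, enqueue [none], visited so far: [16, 31, 21, 33, 20]
  queue [25, 45] -> pop 25, enqueue [none], visited so far: [16, 31, 21, 33, 20, 25]
  queue [45] -> pop 45, enqueue [none], visited so far: [16, 31, 21, 33, 20, 25, 45]
Result: [16, 31, 21, 33, 20, 25, 45]


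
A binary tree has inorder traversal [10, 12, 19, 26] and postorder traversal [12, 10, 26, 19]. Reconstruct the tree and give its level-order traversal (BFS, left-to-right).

Inorder:   [10, 12, 19, 26]
Postorder: [12, 10, 26, 19]
Algorithm: postorder visits root last, so walk postorder right-to-left;
each value is the root of the current inorder slice — split it at that
value, recurse on the right subtree first, then the left.
Recursive splits:
  root=19; inorder splits into left=[10, 12], right=[26]
  root=26; inorder splits into left=[], right=[]
  root=10; inorder splits into left=[], right=[12]
  root=12; inorder splits into left=[], right=[]
Reconstructed level-order: [19, 10, 26, 12]


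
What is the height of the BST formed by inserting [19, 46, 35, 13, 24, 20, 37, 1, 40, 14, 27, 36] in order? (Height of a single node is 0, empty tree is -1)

Insertion order: [19, 46, 35, 13, 24, 20, 37, 1, 40, 14, 27, 36]
Tree (level-order array): [19, 13, 46, 1, 14, 35, None, None, None, None, None, 24, 37, 20, 27, 36, 40]
Compute height bottom-up (empty subtree = -1):
  height(1) = 1 + max(-1, -1) = 0
  height(14) = 1 + max(-1, -1) = 0
  height(13) = 1 + max(0, 0) = 1
  height(20) = 1 + max(-1, -1) = 0
  height(27) = 1 + max(-1, -1) = 0
  height(24) = 1 + max(0, 0) = 1
  height(36) = 1 + max(-1, -1) = 0
  height(40) = 1 + max(-1, -1) = 0
  height(37) = 1 + max(0, 0) = 1
  height(35) = 1 + max(1, 1) = 2
  height(46) = 1 + max(2, -1) = 3
  height(19) = 1 + max(1, 3) = 4
Height = 4


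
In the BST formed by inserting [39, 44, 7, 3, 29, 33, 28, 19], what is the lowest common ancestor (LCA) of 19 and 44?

Tree insertion order: [39, 44, 7, 3, 29, 33, 28, 19]
Tree (level-order array): [39, 7, 44, 3, 29, None, None, None, None, 28, 33, 19]
In a BST, the LCA of p=19, q=44 is the first node v on the
root-to-leaf path with p <= v <= q (go left if both < v, right if both > v).
Walk from root:
  at 39: 19 <= 39 <= 44, this is the LCA
LCA = 39


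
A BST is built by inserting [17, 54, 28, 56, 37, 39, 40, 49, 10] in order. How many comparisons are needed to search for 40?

Search path for 40: 17 -> 54 -> 28 -> 37 -> 39 -> 40
Found: True
Comparisons: 6


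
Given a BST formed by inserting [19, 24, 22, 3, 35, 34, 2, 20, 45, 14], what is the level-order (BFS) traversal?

Tree insertion order: [19, 24, 22, 3, 35, 34, 2, 20, 45, 14]
Tree (level-order array): [19, 3, 24, 2, 14, 22, 35, None, None, None, None, 20, None, 34, 45]
BFS from the root, enqueuing left then right child of each popped node:
  queue [19] -> pop 19, enqueue [3, 24], visited so far: [19]
  queue [3, 24] -> pop 3, enqueue [2, 14], visited so far: [19, 3]
  queue [24, 2, 14] -> pop 24, enqueue [22, 35], visited so far: [19, 3, 24]
  queue [2, 14, 22, 35] -> pop 2, enqueue [none], visited so far: [19, 3, 24, 2]
  queue [14, 22, 35] -> pop 14, enqueue [none], visited so far: [19, 3, 24, 2, 14]
  queue [22, 35] -> pop 22, enqueue [20], visited so far: [19, 3, 24, 2, 14, 22]
  queue [35, 20] -> pop 35, enqueue [34, 45], visited so far: [19, 3, 24, 2, 14, 22, 35]
  queue [20, 34, 45] -> pop 20, enqueue [none], visited so far: [19, 3, 24, 2, 14, 22, 35, 20]
  queue [34, 45] -> pop 34, enqueue [none], visited so far: [19, 3, 24, 2, 14, 22, 35, 20, 34]
  queue [45] -> pop 45, enqueue [none], visited so far: [19, 3, 24, 2, 14, 22, 35, 20, 34, 45]
Result: [19, 3, 24, 2, 14, 22, 35, 20, 34, 45]


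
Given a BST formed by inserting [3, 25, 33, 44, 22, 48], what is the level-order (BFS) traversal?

Tree insertion order: [3, 25, 33, 44, 22, 48]
Tree (level-order array): [3, None, 25, 22, 33, None, None, None, 44, None, 48]
BFS from the root, enqueuing left then right child of each popped node:
  queue [3] -> pop 3, enqueue [25], visited so far: [3]
  queue [25] -> pop 25, enqueue [22, 33], visited so far: [3, 25]
  queue [22, 33] -> pop 22, enqueue [none], visited so far: [3, 25, 22]
  queue [33] -> pop 33, enqueue [44], visited so far: [3, 25, 22, 33]
  queue [44] -> pop 44, enqueue [48], visited so far: [3, 25, 22, 33, 44]
  queue [48] -> pop 48, enqueue [none], visited so far: [3, 25, 22, 33, 44, 48]
Result: [3, 25, 22, 33, 44, 48]


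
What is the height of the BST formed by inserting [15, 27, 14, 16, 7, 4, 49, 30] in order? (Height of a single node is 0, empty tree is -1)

Insertion order: [15, 27, 14, 16, 7, 4, 49, 30]
Tree (level-order array): [15, 14, 27, 7, None, 16, 49, 4, None, None, None, 30]
Compute height bottom-up (empty subtree = -1):
  height(4) = 1 + max(-1, -1) = 0
  height(7) = 1 + max(0, -1) = 1
  height(14) = 1 + max(1, -1) = 2
  height(16) = 1 + max(-1, -1) = 0
  height(30) = 1 + max(-1, -1) = 0
  height(49) = 1 + max(0, -1) = 1
  height(27) = 1 + max(0, 1) = 2
  height(15) = 1 + max(2, 2) = 3
Height = 3


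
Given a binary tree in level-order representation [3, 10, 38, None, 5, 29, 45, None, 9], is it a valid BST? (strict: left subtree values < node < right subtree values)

Level-order array: [3, 10, 38, None, 5, 29, 45, None, 9]
Validate using subtree bounds (lo, hi): at each node, require lo < value < hi,
then recurse left with hi=value and right with lo=value.
Preorder trace (stopping at first violation):
  at node 3 with bounds (-inf, +inf): OK
  at node 10 with bounds (-inf, 3): VIOLATION
Node 10 violates its bound: not (-inf < 10 < 3).
Result: Not a valid BST


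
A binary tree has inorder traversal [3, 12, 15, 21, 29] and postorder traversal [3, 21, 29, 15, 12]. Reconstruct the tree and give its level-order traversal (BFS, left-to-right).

Inorder:   [3, 12, 15, 21, 29]
Postorder: [3, 21, 29, 15, 12]
Algorithm: postorder visits root last, so walk postorder right-to-left;
each value is the root of the current inorder slice — split it at that
value, recurse on the right subtree first, then the left.
Recursive splits:
  root=12; inorder splits into left=[3], right=[15, 21, 29]
  root=15; inorder splits into left=[], right=[21, 29]
  root=29; inorder splits into left=[21], right=[]
  root=21; inorder splits into left=[], right=[]
  root=3; inorder splits into left=[], right=[]
Reconstructed level-order: [12, 3, 15, 29, 21]


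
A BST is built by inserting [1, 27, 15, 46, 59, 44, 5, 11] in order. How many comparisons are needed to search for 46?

Search path for 46: 1 -> 27 -> 46
Found: True
Comparisons: 3


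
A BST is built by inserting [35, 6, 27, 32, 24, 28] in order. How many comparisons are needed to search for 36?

Search path for 36: 35
Found: False
Comparisons: 1


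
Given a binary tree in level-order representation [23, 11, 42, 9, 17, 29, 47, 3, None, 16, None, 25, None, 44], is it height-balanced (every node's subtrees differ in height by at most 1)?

Tree (level-order array): [23, 11, 42, 9, 17, 29, 47, 3, None, 16, None, 25, None, 44]
Definition: a tree is height-balanced if, at every node, |h(left) - h(right)| <= 1 (empty subtree has height -1).
Bottom-up per-node check:
  node 3: h_left=-1, h_right=-1, diff=0 [OK], height=0
  node 9: h_left=0, h_right=-1, diff=1 [OK], height=1
  node 16: h_left=-1, h_right=-1, diff=0 [OK], height=0
  node 17: h_left=0, h_right=-1, diff=1 [OK], height=1
  node 11: h_left=1, h_right=1, diff=0 [OK], height=2
  node 25: h_left=-1, h_right=-1, diff=0 [OK], height=0
  node 29: h_left=0, h_right=-1, diff=1 [OK], height=1
  node 44: h_left=-1, h_right=-1, diff=0 [OK], height=0
  node 47: h_left=0, h_right=-1, diff=1 [OK], height=1
  node 42: h_left=1, h_right=1, diff=0 [OK], height=2
  node 23: h_left=2, h_right=2, diff=0 [OK], height=3
All nodes satisfy the balance condition.
Result: Balanced


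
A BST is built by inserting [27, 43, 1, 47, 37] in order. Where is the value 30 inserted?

Starting tree (level order): [27, 1, 43, None, None, 37, 47]
Insertion path: 27 -> 43 -> 37
Result: insert 30 as left child of 37
Final tree (level order): [27, 1, 43, None, None, 37, 47, 30]


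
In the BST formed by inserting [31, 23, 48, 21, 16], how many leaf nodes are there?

Tree built from: [31, 23, 48, 21, 16]
Tree (level-order array): [31, 23, 48, 21, None, None, None, 16]
Rule: A leaf has 0 children.
Per-node child counts:
  node 31: 2 child(ren)
  node 23: 1 child(ren)
  node 21: 1 child(ren)
  node 16: 0 child(ren)
  node 48: 0 child(ren)
Matching nodes: [16, 48]
Count of leaf nodes: 2


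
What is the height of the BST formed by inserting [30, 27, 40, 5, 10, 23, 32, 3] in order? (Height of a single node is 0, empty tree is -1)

Insertion order: [30, 27, 40, 5, 10, 23, 32, 3]
Tree (level-order array): [30, 27, 40, 5, None, 32, None, 3, 10, None, None, None, None, None, 23]
Compute height bottom-up (empty subtree = -1):
  height(3) = 1 + max(-1, -1) = 0
  height(23) = 1 + max(-1, -1) = 0
  height(10) = 1 + max(-1, 0) = 1
  height(5) = 1 + max(0, 1) = 2
  height(27) = 1 + max(2, -1) = 3
  height(32) = 1 + max(-1, -1) = 0
  height(40) = 1 + max(0, -1) = 1
  height(30) = 1 + max(3, 1) = 4
Height = 4


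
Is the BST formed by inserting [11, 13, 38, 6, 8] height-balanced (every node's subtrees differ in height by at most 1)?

Tree (level-order array): [11, 6, 13, None, 8, None, 38]
Definition: a tree is height-balanced if, at every node, |h(left) - h(right)| <= 1 (empty subtree has height -1).
Bottom-up per-node check:
  node 8: h_left=-1, h_right=-1, diff=0 [OK], height=0
  node 6: h_left=-1, h_right=0, diff=1 [OK], height=1
  node 38: h_left=-1, h_right=-1, diff=0 [OK], height=0
  node 13: h_left=-1, h_right=0, diff=1 [OK], height=1
  node 11: h_left=1, h_right=1, diff=0 [OK], height=2
All nodes satisfy the balance condition.
Result: Balanced


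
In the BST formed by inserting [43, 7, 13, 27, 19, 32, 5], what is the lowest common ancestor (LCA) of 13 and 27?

Tree insertion order: [43, 7, 13, 27, 19, 32, 5]
Tree (level-order array): [43, 7, None, 5, 13, None, None, None, 27, 19, 32]
In a BST, the LCA of p=13, q=27 is the first node v on the
root-to-leaf path with p <= v <= q (go left if both < v, right if both > v).
Walk from root:
  at 43: both 13 and 27 < 43, go left
  at 7: both 13 and 27 > 7, go right
  at 13: 13 <= 13 <= 27, this is the LCA
LCA = 13


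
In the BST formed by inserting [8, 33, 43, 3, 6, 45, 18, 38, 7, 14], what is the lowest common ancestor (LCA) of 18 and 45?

Tree insertion order: [8, 33, 43, 3, 6, 45, 18, 38, 7, 14]
Tree (level-order array): [8, 3, 33, None, 6, 18, 43, None, 7, 14, None, 38, 45]
In a BST, the LCA of p=18, q=45 is the first node v on the
root-to-leaf path with p <= v <= q (go left if both < v, right if both > v).
Walk from root:
  at 8: both 18 and 45 > 8, go right
  at 33: 18 <= 33 <= 45, this is the LCA
LCA = 33


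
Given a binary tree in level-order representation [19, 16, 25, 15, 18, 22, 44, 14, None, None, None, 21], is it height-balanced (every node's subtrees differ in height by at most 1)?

Tree (level-order array): [19, 16, 25, 15, 18, 22, 44, 14, None, None, None, 21]
Definition: a tree is height-balanced if, at every node, |h(left) - h(right)| <= 1 (empty subtree has height -1).
Bottom-up per-node check:
  node 14: h_left=-1, h_right=-1, diff=0 [OK], height=0
  node 15: h_left=0, h_right=-1, diff=1 [OK], height=1
  node 18: h_left=-1, h_right=-1, diff=0 [OK], height=0
  node 16: h_left=1, h_right=0, diff=1 [OK], height=2
  node 21: h_left=-1, h_right=-1, diff=0 [OK], height=0
  node 22: h_left=0, h_right=-1, diff=1 [OK], height=1
  node 44: h_left=-1, h_right=-1, diff=0 [OK], height=0
  node 25: h_left=1, h_right=0, diff=1 [OK], height=2
  node 19: h_left=2, h_right=2, diff=0 [OK], height=3
All nodes satisfy the balance condition.
Result: Balanced


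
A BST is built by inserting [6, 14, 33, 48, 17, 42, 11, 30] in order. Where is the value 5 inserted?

Starting tree (level order): [6, None, 14, 11, 33, None, None, 17, 48, None, 30, 42]
Insertion path: 6
Result: insert 5 as left child of 6
Final tree (level order): [6, 5, 14, None, None, 11, 33, None, None, 17, 48, None, 30, 42]


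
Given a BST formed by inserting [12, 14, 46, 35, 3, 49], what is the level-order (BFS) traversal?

Tree insertion order: [12, 14, 46, 35, 3, 49]
Tree (level-order array): [12, 3, 14, None, None, None, 46, 35, 49]
BFS from the root, enqueuing left then right child of each popped node:
  queue [12] -> pop 12, enqueue [3, 14], visited so far: [12]
  queue [3, 14] -> pop 3, enqueue [none], visited so far: [12, 3]
  queue [14] -> pop 14, enqueue [46], visited so far: [12, 3, 14]
  queue [46] -> pop 46, enqueue [35, 49], visited so far: [12, 3, 14, 46]
  queue [35, 49] -> pop 35, enqueue [none], visited so far: [12, 3, 14, 46, 35]
  queue [49] -> pop 49, enqueue [none], visited so far: [12, 3, 14, 46, 35, 49]
Result: [12, 3, 14, 46, 35, 49]


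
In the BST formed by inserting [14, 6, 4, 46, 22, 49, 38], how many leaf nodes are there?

Tree built from: [14, 6, 4, 46, 22, 49, 38]
Tree (level-order array): [14, 6, 46, 4, None, 22, 49, None, None, None, 38]
Rule: A leaf has 0 children.
Per-node child counts:
  node 14: 2 child(ren)
  node 6: 1 child(ren)
  node 4: 0 child(ren)
  node 46: 2 child(ren)
  node 22: 1 child(ren)
  node 38: 0 child(ren)
  node 49: 0 child(ren)
Matching nodes: [4, 38, 49]
Count of leaf nodes: 3


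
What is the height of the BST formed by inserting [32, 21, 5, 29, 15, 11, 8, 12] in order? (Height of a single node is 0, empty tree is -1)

Insertion order: [32, 21, 5, 29, 15, 11, 8, 12]
Tree (level-order array): [32, 21, None, 5, 29, None, 15, None, None, 11, None, 8, 12]
Compute height bottom-up (empty subtree = -1):
  height(8) = 1 + max(-1, -1) = 0
  height(12) = 1 + max(-1, -1) = 0
  height(11) = 1 + max(0, 0) = 1
  height(15) = 1 + max(1, -1) = 2
  height(5) = 1 + max(-1, 2) = 3
  height(29) = 1 + max(-1, -1) = 0
  height(21) = 1 + max(3, 0) = 4
  height(32) = 1 + max(4, -1) = 5
Height = 5


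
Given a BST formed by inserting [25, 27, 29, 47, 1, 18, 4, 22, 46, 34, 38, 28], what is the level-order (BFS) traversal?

Tree insertion order: [25, 27, 29, 47, 1, 18, 4, 22, 46, 34, 38, 28]
Tree (level-order array): [25, 1, 27, None, 18, None, 29, 4, 22, 28, 47, None, None, None, None, None, None, 46, None, 34, None, None, 38]
BFS from the root, enqueuing left then right child of each popped node:
  queue [25] -> pop 25, enqueue [1, 27], visited so far: [25]
  queue [1, 27] -> pop 1, enqueue [18], visited so far: [25, 1]
  queue [27, 18] -> pop 27, enqueue [29], visited so far: [25, 1, 27]
  queue [18, 29] -> pop 18, enqueue [4, 22], visited so far: [25, 1, 27, 18]
  queue [29, 4, 22] -> pop 29, enqueue [28, 47], visited so far: [25, 1, 27, 18, 29]
  queue [4, 22, 28, 47] -> pop 4, enqueue [none], visited so far: [25, 1, 27, 18, 29, 4]
  queue [22, 28, 47] -> pop 22, enqueue [none], visited so far: [25, 1, 27, 18, 29, 4, 22]
  queue [28, 47] -> pop 28, enqueue [none], visited so far: [25, 1, 27, 18, 29, 4, 22, 28]
  queue [47] -> pop 47, enqueue [46], visited so far: [25, 1, 27, 18, 29, 4, 22, 28, 47]
  queue [46] -> pop 46, enqueue [34], visited so far: [25, 1, 27, 18, 29, 4, 22, 28, 47, 46]
  queue [34] -> pop 34, enqueue [38], visited so far: [25, 1, 27, 18, 29, 4, 22, 28, 47, 46, 34]
  queue [38] -> pop 38, enqueue [none], visited so far: [25, 1, 27, 18, 29, 4, 22, 28, 47, 46, 34, 38]
Result: [25, 1, 27, 18, 29, 4, 22, 28, 47, 46, 34, 38]
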